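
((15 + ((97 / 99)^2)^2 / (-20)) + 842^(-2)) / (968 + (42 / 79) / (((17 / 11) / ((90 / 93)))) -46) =26499505378094295209 / 1634445297096569019315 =0.02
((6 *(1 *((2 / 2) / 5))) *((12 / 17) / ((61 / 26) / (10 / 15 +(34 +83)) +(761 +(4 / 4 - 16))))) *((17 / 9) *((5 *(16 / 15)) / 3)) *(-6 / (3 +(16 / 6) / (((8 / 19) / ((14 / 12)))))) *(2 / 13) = -2168832 / 6401917885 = -0.00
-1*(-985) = 985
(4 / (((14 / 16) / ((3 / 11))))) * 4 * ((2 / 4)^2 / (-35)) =-96 / 2695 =-0.04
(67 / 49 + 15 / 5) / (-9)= -214 / 441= -0.49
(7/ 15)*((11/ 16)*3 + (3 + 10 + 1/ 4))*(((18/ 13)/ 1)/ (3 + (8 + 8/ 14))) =2401/ 2808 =0.86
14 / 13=1.08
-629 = -629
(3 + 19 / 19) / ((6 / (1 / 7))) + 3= 65 / 21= 3.10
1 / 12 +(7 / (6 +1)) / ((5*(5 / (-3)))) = -11 / 300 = -0.04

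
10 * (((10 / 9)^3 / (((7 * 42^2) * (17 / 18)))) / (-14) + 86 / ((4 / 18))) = 115154142410 / 29755593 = 3870.00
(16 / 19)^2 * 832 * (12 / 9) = 851968 / 1083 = 786.67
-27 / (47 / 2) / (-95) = 54 / 4465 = 0.01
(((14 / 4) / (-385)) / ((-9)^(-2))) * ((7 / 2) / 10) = -567 / 2200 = -0.26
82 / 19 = 4.32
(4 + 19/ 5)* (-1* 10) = -78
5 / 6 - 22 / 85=293 / 510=0.57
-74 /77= -0.96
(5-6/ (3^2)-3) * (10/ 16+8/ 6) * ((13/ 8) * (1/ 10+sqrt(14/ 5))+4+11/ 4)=611 * sqrt(70)/ 720+25991/ 1440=25.15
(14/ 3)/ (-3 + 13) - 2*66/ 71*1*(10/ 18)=-201/ 355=-0.57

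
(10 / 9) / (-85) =-2 / 153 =-0.01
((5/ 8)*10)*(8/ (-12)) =-25/ 6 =-4.17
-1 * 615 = -615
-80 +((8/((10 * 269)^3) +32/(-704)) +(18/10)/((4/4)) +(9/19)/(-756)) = -3342373818109169/42716181700500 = -78.25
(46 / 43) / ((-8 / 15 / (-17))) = 5865 / 172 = 34.10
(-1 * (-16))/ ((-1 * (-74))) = 8/ 37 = 0.22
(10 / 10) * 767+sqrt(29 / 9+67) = 2 * sqrt(158) / 3+767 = 775.38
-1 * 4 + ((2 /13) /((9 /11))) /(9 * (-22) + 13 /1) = -86602 /21645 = -4.00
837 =837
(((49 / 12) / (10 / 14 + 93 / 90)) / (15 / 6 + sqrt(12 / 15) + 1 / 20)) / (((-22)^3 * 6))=-145775 / 8913728296 + 8575 * sqrt(5) / 3342648111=-0.00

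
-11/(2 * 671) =-1/122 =-0.01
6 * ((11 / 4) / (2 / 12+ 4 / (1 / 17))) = 99 / 409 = 0.24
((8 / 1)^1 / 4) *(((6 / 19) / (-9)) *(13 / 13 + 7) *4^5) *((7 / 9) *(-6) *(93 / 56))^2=-34528.56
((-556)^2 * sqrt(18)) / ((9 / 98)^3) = 290956330112 * sqrt(2) / 243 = 1693310239.11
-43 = -43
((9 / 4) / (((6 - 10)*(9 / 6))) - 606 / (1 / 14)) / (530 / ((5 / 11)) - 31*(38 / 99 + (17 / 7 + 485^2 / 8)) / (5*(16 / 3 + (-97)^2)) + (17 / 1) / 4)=-2214127636875 / 300340843703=-7.37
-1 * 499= -499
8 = 8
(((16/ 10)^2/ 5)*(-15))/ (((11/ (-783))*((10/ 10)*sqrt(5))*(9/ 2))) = 33408*sqrt(5)/ 1375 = 54.33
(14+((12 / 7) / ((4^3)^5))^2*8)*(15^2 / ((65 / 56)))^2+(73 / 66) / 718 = 148233820891508299414801559 / 281776577148201467904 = 526068.64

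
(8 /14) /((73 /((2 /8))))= 1 /511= 0.00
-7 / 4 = -1.75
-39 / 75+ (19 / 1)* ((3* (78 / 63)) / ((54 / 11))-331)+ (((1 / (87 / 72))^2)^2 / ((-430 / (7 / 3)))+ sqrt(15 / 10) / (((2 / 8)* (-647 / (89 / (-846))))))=-901750010278771 / 143701817175+ 89* sqrt(6) / 273681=-6275.15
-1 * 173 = -173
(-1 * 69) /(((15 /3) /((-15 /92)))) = 9 /4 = 2.25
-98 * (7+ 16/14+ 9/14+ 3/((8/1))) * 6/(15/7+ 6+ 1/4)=-150822/235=-641.80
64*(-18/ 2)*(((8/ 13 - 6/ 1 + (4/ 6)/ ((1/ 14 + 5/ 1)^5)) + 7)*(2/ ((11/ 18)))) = -785759149695744/ 258004797193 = -3045.52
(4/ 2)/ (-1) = -2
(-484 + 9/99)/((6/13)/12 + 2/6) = -415194/319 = -1301.55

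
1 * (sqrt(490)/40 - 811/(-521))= 2.11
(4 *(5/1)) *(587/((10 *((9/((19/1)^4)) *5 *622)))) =76498427/13995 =5466.13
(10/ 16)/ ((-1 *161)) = -5/ 1288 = -0.00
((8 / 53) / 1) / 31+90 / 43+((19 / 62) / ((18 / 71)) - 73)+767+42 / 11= 19615372889 / 27977004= 701.12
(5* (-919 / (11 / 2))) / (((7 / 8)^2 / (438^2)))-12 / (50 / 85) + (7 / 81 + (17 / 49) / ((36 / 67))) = -182792663778407 / 873180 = -209341331.43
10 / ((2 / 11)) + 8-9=54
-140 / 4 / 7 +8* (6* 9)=427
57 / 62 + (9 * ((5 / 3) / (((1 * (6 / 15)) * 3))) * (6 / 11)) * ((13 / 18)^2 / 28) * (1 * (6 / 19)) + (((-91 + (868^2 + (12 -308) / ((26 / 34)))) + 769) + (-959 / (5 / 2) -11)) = 159893978994851 / 212252040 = 753321.28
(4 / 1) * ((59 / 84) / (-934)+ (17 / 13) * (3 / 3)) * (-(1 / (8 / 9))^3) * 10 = -1619576775 / 21758464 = -74.43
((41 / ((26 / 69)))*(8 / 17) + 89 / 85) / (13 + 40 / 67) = 3868379 / 1006655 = 3.84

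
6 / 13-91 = -1177 / 13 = -90.54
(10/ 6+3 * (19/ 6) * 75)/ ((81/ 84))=59990/ 81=740.62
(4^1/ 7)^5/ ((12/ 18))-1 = -15271/ 16807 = -0.91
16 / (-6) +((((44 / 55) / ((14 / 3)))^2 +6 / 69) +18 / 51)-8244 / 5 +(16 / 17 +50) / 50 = -2370895439 / 1436925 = -1649.98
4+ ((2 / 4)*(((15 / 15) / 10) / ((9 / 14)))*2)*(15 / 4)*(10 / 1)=59 / 6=9.83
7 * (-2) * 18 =-252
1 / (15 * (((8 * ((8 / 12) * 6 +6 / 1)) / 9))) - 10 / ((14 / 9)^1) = -17979 / 2800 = -6.42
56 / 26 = 28 / 13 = 2.15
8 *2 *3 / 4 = 12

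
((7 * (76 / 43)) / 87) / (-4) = -133 / 3741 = -0.04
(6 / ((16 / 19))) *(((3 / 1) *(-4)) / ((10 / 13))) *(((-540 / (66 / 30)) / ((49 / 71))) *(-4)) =-85229820 / 539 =-158125.83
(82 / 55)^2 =6724 / 3025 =2.22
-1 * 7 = -7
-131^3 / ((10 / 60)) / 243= -4496182 / 81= -55508.42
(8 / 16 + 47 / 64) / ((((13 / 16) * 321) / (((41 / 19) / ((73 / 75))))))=80975 / 7717268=0.01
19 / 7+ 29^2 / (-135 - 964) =306 / 157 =1.95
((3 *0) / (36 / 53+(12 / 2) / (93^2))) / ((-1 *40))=0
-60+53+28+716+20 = 757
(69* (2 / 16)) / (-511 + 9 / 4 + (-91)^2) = 23 / 20726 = 0.00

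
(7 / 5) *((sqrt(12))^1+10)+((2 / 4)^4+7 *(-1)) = 14 *sqrt(3) / 5+113 / 16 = 11.91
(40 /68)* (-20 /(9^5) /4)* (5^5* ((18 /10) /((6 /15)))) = -78125 /111537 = -0.70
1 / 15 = 0.07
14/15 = 0.93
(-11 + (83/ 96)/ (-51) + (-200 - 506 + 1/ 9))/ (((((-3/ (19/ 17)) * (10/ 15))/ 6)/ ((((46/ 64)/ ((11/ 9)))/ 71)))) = 4601571981/ 231126016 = 19.91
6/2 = 3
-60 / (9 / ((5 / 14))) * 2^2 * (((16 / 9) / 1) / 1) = -3200 / 189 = -16.93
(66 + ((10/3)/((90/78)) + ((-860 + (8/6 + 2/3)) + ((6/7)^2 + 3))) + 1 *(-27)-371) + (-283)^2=34797380/441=78905.62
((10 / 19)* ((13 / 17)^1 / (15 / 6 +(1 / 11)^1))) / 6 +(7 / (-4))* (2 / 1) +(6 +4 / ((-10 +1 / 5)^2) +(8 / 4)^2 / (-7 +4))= 327347137 / 265228866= 1.23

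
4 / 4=1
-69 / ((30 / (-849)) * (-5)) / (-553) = 19527 / 27650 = 0.71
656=656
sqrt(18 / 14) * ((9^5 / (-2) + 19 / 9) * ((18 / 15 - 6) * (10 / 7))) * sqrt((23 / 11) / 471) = 4251224 * sqrt(834141) / 253869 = 15294.10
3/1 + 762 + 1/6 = 4591/6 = 765.17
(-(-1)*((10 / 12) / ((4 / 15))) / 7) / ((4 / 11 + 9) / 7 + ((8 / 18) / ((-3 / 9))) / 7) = 165 / 424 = 0.39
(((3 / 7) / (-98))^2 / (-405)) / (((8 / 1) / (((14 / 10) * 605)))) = -121 / 24202080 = -0.00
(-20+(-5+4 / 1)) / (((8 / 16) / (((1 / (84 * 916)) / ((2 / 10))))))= -5 / 1832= -0.00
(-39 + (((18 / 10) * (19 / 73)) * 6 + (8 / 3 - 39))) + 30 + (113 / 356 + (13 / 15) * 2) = -5258883 / 129940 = -40.47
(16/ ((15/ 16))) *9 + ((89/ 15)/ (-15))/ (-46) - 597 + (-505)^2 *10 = 26390498399/ 10350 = 2549806.61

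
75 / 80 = 15 / 16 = 0.94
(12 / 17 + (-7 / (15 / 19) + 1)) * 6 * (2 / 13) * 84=-555.24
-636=-636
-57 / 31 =-1.84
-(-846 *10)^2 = -71571600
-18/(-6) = 3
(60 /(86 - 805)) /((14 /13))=-390 /5033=-0.08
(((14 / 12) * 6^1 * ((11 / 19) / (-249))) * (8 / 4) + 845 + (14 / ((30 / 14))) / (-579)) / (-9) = -11572726649 / 123266205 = -93.88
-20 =-20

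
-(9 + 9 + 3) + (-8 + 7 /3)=-80 /3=-26.67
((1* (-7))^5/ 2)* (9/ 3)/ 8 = -50421/ 16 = -3151.31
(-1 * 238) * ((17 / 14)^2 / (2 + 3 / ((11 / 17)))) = -54043 / 1022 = -52.88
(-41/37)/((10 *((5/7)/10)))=-287/185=-1.55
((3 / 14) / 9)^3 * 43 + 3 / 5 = 222479 / 370440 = 0.60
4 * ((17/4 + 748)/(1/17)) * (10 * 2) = 1023060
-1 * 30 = -30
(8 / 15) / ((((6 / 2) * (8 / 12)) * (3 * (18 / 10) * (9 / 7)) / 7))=196 / 729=0.27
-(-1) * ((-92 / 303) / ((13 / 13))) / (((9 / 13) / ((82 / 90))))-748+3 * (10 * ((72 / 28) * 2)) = -510346792 / 859005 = -594.11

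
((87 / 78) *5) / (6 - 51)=-29 / 234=-0.12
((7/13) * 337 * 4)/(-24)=-2359/78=-30.24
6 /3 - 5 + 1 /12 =-35 /12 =-2.92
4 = 4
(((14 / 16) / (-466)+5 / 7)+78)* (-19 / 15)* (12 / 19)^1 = -2054079 / 32620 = -62.97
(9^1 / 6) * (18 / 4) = 27 / 4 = 6.75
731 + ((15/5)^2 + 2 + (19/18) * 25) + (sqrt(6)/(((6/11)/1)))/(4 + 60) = 11 * sqrt(6)/384 + 13831/18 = 768.46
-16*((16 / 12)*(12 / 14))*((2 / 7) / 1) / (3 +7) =-128 / 245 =-0.52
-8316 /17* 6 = -49896 /17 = -2935.06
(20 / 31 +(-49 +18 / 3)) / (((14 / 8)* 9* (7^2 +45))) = -2626 / 91791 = -0.03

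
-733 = -733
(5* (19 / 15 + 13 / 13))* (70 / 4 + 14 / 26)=7973 / 39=204.44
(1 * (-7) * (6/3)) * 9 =-126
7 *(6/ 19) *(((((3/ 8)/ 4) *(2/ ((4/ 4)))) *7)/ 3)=147/ 152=0.97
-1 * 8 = -8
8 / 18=4 / 9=0.44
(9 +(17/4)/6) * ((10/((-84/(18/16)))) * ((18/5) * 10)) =-46.81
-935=-935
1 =1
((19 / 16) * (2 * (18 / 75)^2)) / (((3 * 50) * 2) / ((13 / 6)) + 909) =247 / 1891250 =0.00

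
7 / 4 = 1.75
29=29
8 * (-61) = -488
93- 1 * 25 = 68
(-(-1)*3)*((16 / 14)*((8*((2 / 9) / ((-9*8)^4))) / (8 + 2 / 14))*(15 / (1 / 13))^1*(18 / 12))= 65 / 7978176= 0.00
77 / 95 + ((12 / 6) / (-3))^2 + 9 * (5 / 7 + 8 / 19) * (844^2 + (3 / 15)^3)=1089072902006 / 149625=7278682.72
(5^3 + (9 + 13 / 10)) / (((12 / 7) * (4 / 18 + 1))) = 64.58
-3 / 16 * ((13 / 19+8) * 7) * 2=-3465 / 152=-22.80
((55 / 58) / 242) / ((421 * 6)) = 5 / 3223176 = 0.00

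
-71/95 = -0.75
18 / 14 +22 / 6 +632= 13376 / 21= 636.95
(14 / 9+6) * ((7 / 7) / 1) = 68 / 9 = 7.56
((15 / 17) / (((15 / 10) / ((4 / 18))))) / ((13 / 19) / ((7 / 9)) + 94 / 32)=0.03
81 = 81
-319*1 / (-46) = 319 / 46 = 6.93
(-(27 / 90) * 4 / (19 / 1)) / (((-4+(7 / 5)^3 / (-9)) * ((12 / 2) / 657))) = 147825 / 92017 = 1.61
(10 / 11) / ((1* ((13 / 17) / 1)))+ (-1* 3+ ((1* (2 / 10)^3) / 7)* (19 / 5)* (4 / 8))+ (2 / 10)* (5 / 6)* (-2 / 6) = -10498711 / 5630625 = -1.86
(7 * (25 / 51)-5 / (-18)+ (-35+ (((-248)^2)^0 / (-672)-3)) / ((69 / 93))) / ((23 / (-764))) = 7152995267 / 4532472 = 1578.17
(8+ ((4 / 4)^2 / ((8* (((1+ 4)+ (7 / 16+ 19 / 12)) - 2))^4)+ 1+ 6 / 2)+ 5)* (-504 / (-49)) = 4129044827976 / 23613817927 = 174.86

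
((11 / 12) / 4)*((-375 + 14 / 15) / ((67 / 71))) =-90.84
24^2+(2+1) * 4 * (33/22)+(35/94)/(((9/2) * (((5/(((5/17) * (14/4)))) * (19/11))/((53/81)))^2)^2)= 8476361575966643756278739/14269968966765218321016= 594.00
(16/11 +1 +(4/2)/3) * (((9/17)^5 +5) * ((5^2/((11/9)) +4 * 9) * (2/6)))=296.12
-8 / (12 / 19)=-38 / 3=-12.67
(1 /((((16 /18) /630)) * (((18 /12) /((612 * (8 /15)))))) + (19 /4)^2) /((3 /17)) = 41955065 /48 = 874063.85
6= 6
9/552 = 3/184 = 0.02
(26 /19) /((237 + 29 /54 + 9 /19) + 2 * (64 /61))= 6588 /1155959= 0.01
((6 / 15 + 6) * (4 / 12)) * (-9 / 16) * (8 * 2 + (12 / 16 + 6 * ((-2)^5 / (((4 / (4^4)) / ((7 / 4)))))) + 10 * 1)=257727 / 10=25772.70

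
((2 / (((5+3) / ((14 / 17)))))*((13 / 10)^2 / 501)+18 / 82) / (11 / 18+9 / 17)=46137309 / 238960300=0.19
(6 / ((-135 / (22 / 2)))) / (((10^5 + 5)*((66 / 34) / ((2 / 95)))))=-68 / 1282564125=-0.00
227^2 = 51529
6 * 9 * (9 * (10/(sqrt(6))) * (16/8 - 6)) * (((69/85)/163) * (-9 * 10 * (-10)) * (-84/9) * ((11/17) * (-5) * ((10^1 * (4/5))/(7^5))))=-511.28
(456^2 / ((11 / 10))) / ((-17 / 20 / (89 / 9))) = -411251200 / 187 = -2199204.28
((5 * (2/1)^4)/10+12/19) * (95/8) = 102.50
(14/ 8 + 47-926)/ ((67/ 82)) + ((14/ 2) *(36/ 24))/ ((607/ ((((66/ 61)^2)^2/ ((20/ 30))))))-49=-1264279701956517/ 1126193015258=-1122.61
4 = 4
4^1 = 4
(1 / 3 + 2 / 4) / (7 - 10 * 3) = -5 / 138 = -0.04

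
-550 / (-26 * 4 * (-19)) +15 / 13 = 865 / 988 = 0.88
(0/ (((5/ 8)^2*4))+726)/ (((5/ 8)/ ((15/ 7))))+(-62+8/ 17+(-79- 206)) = 254971/ 119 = 2142.61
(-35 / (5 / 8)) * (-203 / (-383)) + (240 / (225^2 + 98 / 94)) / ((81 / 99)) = -5070752201 / 170872386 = -29.68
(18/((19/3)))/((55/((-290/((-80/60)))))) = 11.24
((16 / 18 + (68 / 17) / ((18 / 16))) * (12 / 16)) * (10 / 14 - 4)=-230 / 21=-10.95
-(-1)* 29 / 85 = 0.34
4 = 4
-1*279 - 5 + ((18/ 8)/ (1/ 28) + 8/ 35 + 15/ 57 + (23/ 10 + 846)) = 834963/ 1330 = 627.79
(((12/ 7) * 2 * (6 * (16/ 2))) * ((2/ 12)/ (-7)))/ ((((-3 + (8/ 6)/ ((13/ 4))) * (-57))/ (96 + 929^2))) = -2154389952/ 94031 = -22911.49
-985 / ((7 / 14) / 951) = -1873470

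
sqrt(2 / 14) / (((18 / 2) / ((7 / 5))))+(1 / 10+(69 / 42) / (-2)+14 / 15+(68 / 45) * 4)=sqrt(7) / 45+7883 / 1260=6.32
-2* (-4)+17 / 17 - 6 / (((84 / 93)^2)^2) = -4611 / 307328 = -0.02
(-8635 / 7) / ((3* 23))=-8635 / 483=-17.88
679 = 679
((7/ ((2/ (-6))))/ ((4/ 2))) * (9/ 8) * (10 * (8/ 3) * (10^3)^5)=-315000000000000000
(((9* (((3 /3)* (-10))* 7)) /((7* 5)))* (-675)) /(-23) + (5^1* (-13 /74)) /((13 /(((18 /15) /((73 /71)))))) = -32822049 /62123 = -528.34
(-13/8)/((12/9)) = -39/32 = -1.22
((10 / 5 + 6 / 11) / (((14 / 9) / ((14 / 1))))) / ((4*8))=63 / 88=0.72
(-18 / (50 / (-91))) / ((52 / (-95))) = -1197 / 20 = -59.85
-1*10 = -10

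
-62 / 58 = -31 / 29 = -1.07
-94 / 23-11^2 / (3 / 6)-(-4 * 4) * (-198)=-3414.09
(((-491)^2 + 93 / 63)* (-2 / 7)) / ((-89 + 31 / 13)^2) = -427800854 / 46594443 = -9.18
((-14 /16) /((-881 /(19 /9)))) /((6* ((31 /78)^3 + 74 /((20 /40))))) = 41743 /17686323442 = 0.00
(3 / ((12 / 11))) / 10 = 11 / 40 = 0.28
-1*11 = -11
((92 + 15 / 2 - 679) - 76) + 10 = -1291 / 2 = -645.50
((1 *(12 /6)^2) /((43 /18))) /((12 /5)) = 30 /43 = 0.70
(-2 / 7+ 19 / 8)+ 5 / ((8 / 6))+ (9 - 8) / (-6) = 953 / 168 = 5.67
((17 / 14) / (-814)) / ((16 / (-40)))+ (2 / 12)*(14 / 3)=160309 / 205128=0.78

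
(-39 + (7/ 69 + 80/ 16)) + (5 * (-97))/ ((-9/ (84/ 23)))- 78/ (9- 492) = 163.07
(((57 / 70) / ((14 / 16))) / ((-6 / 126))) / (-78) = 114 / 455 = 0.25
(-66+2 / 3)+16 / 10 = -956 / 15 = -63.73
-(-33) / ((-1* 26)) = -33 / 26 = -1.27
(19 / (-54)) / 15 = -19 / 810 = -0.02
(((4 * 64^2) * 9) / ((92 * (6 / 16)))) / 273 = 15.66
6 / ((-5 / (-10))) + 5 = 17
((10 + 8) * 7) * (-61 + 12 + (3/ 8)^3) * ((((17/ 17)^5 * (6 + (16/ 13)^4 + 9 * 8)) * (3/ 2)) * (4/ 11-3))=157502676279627/ 80427776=1958311.97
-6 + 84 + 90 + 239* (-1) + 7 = -64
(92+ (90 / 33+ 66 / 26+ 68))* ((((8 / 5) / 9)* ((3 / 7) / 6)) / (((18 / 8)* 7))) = 378128 / 2837835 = 0.13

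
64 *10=640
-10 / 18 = -5 / 9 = -0.56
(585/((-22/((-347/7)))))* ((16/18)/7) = 90220/539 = 167.38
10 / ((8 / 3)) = 15 / 4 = 3.75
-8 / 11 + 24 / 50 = -68 / 275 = -0.25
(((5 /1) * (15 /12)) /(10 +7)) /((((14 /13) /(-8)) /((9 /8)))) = -2925 /952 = -3.07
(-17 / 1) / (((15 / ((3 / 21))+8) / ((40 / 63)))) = -680 / 7119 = -0.10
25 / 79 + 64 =5081 / 79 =64.32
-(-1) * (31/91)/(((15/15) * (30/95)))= 589/546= 1.08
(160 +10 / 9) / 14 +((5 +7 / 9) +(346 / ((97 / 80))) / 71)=1027087 / 48209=21.30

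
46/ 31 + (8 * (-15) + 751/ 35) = -105309/ 1085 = -97.06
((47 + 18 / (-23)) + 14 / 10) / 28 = 1369 / 805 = 1.70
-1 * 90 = -90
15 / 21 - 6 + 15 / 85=-608 / 119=-5.11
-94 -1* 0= -94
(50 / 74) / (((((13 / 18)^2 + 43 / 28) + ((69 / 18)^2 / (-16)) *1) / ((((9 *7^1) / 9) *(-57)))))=-361972800 / 1529173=-236.71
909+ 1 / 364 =330877 / 364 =909.00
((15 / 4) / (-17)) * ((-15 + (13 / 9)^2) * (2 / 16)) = 0.36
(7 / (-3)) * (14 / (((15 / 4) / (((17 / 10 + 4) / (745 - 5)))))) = -931 / 13875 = -0.07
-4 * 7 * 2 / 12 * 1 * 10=-140 / 3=-46.67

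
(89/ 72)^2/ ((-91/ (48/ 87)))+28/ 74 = 11677427/ 31636332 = 0.37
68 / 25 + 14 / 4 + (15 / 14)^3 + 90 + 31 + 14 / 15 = 26627081 / 205800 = 129.38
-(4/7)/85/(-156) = 1/23205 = 0.00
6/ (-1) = -6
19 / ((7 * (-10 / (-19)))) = 361 / 70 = 5.16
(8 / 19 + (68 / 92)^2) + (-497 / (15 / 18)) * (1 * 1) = -29923467 / 50255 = -595.43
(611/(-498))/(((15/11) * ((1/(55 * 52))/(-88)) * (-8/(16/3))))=-338308256/2241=-150963.08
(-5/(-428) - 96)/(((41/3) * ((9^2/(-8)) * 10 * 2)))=41083/1184490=0.03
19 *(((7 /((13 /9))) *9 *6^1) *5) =24860.77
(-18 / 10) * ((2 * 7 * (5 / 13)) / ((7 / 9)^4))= -118098 / 4459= -26.49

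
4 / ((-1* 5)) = -4 / 5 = -0.80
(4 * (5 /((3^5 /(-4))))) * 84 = -2240 /81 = -27.65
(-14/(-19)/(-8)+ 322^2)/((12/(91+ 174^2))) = 79763753853/304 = 262380769.25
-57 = -57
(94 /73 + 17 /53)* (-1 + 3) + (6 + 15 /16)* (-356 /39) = -12093425 /201188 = -60.11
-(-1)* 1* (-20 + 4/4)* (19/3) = -361/3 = -120.33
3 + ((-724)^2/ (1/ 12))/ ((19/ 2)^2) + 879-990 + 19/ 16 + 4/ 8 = 401953107/ 5776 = 69590.22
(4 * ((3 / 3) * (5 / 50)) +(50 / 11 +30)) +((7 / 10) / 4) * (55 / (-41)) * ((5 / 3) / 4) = 34.85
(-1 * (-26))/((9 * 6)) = 13/27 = 0.48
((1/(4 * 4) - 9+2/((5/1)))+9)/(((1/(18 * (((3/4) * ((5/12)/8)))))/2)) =333/512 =0.65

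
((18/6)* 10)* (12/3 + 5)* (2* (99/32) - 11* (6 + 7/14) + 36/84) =-981045/56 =-17518.66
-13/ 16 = -0.81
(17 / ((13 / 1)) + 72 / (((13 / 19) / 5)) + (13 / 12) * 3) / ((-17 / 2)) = -27597 / 442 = -62.44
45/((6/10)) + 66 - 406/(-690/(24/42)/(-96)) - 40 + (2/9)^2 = 640603/9315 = 68.77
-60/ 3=-20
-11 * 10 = -110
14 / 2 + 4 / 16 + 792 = 3197 / 4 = 799.25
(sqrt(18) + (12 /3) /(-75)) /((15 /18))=-8 /125 + 18 * sqrt(2) /5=5.03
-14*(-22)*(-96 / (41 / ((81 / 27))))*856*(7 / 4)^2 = -232537536 / 41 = -5671647.22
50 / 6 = 25 / 3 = 8.33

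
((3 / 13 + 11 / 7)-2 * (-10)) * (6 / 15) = 3968 / 455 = 8.72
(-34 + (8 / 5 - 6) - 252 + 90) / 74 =-501 / 185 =-2.71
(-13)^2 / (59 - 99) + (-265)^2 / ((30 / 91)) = 25561393 / 120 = 213011.61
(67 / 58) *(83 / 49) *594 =1651617 / 1421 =1162.29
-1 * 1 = -1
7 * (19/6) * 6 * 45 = 5985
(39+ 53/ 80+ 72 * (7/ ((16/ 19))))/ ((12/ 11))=561583/ 960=584.98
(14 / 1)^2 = 196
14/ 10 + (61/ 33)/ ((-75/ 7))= 3038/ 2475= 1.23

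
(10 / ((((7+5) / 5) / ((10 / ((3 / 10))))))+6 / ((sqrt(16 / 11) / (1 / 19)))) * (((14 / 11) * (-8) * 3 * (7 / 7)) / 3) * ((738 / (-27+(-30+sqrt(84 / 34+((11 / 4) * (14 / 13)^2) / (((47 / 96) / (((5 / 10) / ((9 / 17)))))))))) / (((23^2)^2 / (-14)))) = -0.97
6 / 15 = 2 / 5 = 0.40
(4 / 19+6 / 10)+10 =1027 / 95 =10.81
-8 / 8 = -1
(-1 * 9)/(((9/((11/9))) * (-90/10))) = 11/81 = 0.14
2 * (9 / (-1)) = -18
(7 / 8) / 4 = 7 / 32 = 0.22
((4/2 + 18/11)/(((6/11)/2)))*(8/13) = 320/39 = 8.21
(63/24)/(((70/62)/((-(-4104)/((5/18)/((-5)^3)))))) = -4293810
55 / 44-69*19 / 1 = -1309.75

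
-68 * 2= -136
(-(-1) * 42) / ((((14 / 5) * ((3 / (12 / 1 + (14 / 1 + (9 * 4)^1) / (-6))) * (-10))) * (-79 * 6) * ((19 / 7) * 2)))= 77 / 108072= 0.00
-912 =-912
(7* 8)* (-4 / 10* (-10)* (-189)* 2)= -84672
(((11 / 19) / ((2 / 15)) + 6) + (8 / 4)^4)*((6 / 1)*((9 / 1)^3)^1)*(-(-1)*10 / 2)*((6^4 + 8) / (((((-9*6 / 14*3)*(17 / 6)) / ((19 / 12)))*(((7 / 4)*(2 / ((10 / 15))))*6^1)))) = -19579560 / 17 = -1151738.82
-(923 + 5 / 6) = -5543 / 6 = -923.83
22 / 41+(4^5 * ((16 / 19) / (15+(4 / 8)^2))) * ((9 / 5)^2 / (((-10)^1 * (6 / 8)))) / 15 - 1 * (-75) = 2195023807 / 29699375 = 73.91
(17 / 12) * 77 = 1309 / 12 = 109.08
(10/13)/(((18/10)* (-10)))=-5/117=-0.04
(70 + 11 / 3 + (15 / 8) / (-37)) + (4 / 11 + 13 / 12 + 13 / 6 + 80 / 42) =1803631 / 22792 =79.13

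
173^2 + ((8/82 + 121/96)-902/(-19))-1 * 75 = 2236253363/74784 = 29902.83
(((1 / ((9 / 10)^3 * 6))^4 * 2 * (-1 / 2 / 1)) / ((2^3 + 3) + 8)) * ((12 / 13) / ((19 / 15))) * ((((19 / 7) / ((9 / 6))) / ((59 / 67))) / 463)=-167500000000000 / 360165303993987100791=-0.00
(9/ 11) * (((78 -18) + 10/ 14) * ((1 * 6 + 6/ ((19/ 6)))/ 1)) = 573750/ 1463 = 392.17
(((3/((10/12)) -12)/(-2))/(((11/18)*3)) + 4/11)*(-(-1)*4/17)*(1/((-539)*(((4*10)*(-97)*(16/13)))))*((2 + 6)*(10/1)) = 949/48884605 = 0.00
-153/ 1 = -153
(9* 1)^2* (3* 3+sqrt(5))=81* sqrt(5)+729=910.12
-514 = -514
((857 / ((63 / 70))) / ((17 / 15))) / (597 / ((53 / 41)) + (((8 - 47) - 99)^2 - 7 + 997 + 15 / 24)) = 18168400 / 443215347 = 0.04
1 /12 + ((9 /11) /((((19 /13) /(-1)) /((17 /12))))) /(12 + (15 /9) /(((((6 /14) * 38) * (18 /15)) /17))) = 6829 /280236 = 0.02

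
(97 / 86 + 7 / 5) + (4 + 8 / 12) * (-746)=-4487659 / 1290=-3478.81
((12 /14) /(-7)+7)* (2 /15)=674 /735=0.92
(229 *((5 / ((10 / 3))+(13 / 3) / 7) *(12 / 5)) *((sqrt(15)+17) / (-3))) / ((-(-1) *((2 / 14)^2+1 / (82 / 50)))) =-99438899 / 9495 - 5849347 *sqrt(15) / 9495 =-12858.70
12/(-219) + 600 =43796/73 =599.95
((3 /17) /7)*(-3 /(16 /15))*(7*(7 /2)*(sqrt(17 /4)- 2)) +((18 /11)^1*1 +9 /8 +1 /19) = 2.71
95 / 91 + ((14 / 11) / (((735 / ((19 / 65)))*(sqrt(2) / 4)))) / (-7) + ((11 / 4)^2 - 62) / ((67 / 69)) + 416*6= 2440.98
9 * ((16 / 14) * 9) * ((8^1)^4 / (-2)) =-1327104 / 7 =-189586.29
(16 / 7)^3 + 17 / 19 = 83655 / 6517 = 12.84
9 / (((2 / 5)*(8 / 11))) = 495 / 16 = 30.94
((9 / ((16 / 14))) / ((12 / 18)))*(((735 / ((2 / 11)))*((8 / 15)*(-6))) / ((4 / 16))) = -611226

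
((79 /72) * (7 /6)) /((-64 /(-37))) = 0.74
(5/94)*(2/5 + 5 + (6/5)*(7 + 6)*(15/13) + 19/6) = 797/564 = 1.41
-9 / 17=-0.53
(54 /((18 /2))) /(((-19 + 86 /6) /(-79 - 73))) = 1368 /7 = 195.43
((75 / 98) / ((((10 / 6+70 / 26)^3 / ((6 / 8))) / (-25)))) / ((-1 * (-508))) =-0.00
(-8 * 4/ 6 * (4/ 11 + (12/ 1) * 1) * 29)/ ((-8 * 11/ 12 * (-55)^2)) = 31552/ 366025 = 0.09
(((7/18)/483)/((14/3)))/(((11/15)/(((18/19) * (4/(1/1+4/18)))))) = 270/370139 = 0.00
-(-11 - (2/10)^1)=56/5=11.20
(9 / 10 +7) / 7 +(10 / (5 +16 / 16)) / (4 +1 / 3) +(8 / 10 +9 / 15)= 2651 / 910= 2.91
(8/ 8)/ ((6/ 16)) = 8/ 3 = 2.67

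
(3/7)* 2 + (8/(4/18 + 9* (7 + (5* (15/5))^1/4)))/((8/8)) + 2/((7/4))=7270/3491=2.08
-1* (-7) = 7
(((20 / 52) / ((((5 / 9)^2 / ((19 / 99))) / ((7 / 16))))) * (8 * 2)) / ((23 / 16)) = 1.16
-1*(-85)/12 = 85/12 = 7.08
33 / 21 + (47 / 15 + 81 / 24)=6787 / 840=8.08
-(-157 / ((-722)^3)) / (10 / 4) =-157 / 940917620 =-0.00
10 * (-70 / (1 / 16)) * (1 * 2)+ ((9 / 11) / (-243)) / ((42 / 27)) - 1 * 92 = -10391305 / 462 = -22492.00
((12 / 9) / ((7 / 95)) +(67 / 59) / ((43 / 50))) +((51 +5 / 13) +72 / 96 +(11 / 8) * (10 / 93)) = 1026269827 / 14313754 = 71.70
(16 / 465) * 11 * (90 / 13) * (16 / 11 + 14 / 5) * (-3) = -5184 / 155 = -33.45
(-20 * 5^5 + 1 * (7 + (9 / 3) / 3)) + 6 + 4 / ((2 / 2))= -62482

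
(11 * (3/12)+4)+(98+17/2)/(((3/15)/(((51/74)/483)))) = 7.51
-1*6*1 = -6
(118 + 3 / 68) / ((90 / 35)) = 56189 / 1224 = 45.91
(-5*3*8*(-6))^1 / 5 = 144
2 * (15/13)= 30/13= 2.31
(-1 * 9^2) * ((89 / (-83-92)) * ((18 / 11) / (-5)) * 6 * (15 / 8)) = -583929 / 3850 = -151.67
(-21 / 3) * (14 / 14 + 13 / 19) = -11.79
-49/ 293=-0.17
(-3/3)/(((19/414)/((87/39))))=-12006/247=-48.61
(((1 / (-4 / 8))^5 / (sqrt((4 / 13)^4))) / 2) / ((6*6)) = -169 / 36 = -4.69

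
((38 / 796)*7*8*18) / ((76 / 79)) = 9954 / 199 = 50.02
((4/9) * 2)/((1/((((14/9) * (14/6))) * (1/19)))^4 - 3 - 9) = 737894528/613359726921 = 0.00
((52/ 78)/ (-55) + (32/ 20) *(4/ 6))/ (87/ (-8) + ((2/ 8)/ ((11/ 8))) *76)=464/ 1295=0.36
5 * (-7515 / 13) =-37575 / 13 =-2890.38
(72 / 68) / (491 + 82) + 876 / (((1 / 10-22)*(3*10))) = -12970 / 9741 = -1.33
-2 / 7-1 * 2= -16 / 7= -2.29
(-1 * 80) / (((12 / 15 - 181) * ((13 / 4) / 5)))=8000 / 11713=0.68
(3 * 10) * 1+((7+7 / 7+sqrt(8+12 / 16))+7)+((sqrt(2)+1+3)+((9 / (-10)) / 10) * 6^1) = sqrt(2)+sqrt(35) / 2+2423 / 50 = 52.83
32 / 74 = 16 / 37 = 0.43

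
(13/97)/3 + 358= 104191/291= 358.04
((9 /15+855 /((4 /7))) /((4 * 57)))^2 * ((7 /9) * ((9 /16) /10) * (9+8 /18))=11850072479 /665395200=17.81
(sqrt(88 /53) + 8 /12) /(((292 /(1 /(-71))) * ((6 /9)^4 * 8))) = -0.00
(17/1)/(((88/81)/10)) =6885/44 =156.48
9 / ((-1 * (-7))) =9 / 7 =1.29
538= 538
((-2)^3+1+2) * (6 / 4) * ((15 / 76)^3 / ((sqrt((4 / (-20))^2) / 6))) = -759375 / 438976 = -1.73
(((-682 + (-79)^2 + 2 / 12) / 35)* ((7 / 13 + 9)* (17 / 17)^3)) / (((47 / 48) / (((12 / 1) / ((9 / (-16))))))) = -60504064 / 1833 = -33008.22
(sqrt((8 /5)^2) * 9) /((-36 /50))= -20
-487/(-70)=487/70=6.96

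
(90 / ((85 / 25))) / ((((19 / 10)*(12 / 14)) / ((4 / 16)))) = 2625 / 646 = 4.06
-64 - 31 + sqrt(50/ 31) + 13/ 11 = -1032/ 11 + 5 * sqrt(62)/ 31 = -92.55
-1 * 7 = -7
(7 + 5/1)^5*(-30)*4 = -29859840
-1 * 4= -4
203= 203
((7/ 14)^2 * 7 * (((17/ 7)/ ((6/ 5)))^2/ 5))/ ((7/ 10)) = 7225/ 3528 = 2.05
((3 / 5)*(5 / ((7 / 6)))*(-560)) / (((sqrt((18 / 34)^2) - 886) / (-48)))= -1175040 / 15053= -78.06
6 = 6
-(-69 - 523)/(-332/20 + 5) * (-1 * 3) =4440/29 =153.10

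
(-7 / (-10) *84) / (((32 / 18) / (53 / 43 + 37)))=543753 / 430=1264.54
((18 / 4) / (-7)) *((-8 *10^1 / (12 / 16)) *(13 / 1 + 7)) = 9600 / 7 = 1371.43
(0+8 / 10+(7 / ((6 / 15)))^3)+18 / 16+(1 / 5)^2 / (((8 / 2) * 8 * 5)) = 21445201 / 4000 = 5361.30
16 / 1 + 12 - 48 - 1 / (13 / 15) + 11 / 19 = -5082 / 247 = -20.57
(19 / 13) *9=171 / 13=13.15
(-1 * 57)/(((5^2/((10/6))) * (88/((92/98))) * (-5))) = 0.01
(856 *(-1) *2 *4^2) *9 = -246528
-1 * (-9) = 9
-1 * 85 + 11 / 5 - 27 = -549 / 5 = -109.80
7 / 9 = 0.78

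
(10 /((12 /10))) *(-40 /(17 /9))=-3000 /17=-176.47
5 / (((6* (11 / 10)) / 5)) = 3.79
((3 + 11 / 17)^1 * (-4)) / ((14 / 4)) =-496 / 119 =-4.17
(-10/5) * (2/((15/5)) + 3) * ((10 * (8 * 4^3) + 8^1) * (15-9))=-225632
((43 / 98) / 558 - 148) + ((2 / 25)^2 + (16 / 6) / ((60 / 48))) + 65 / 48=-19755321431 / 136710000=-144.51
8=8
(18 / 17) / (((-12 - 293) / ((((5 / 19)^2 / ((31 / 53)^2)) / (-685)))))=50562 / 49286719549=0.00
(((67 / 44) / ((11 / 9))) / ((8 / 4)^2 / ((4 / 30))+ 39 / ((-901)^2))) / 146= 163172001 / 573651977272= 0.00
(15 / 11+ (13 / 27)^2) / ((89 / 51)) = 217498 / 237897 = 0.91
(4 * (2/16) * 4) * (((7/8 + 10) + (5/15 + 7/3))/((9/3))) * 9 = 325/4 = 81.25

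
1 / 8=0.12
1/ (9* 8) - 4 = -287/ 72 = -3.99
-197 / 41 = -4.80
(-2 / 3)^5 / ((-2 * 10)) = 8 / 1215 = 0.01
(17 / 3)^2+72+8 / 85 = 79717 / 765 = 104.21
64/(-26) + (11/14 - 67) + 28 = -7403/182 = -40.68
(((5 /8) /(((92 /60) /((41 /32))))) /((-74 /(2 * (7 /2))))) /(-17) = 21525 /7407104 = 0.00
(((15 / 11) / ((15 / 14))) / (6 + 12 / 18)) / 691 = 21 / 76010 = 0.00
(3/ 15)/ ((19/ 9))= 9/ 95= 0.09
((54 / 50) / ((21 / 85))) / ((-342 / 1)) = -17 / 1330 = -0.01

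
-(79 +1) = -80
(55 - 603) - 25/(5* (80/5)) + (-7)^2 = -7989/16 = -499.31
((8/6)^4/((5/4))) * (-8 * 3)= -8192/135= -60.68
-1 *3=-3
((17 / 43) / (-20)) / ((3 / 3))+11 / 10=929 / 860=1.08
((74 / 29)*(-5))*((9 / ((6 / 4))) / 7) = -2220 / 203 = -10.94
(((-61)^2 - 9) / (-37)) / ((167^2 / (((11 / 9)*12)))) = -0.05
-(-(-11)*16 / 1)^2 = -30976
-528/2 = -264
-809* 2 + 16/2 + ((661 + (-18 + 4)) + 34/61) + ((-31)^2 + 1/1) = -27/61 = -0.44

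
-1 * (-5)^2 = -25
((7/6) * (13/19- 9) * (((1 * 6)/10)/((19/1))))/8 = -553/14440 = -0.04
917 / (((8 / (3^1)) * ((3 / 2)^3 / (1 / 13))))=917 / 117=7.84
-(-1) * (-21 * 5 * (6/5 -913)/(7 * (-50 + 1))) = -13677/49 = -279.12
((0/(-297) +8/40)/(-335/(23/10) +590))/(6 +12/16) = 23/344925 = 0.00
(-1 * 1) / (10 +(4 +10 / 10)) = -1 / 15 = -0.07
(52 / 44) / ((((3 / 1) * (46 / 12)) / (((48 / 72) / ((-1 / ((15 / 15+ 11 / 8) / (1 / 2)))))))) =-247 / 759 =-0.33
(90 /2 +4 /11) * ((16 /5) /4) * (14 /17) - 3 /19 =528131 /17765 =29.73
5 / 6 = 0.83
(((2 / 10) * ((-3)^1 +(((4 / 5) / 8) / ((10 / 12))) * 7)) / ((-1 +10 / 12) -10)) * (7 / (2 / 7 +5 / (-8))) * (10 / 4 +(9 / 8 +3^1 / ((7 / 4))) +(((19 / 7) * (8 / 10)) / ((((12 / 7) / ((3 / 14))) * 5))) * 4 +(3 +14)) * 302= -21629593944 / 3621875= -5971.93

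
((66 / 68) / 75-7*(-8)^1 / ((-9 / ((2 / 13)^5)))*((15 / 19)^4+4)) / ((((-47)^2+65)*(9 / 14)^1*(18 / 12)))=2110343006933 / 437062435381467675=0.00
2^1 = 2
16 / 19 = 0.84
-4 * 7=-28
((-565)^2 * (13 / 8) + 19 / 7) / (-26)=-29049627 / 1456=-19951.67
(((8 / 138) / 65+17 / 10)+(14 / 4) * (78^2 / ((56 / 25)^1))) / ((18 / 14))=1194008473 / 161460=7395.07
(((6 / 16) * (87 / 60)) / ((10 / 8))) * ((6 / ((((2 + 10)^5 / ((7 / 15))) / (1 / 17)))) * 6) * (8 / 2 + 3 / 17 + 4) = 0.00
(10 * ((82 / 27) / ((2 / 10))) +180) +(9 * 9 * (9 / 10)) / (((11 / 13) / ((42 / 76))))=42826259 / 112860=379.46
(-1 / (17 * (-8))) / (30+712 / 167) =167 / 778192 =0.00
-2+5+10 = 13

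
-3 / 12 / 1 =-1 / 4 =-0.25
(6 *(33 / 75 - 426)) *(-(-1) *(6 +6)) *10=-1532016 / 5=-306403.20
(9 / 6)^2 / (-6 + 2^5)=9 / 104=0.09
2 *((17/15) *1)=34/15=2.27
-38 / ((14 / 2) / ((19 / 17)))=-6.07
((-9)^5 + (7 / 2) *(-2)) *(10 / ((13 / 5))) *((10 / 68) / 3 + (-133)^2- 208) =-202501547600 / 51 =-3970618580.39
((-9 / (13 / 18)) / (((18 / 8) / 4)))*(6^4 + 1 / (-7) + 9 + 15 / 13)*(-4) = 136911744 / 1183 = 115732.67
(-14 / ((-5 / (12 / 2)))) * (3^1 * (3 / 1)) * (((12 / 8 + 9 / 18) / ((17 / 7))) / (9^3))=392 / 2295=0.17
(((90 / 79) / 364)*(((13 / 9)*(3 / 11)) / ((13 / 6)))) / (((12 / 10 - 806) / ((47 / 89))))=-10575 / 28321036744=-0.00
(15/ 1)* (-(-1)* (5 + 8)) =195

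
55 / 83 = 0.66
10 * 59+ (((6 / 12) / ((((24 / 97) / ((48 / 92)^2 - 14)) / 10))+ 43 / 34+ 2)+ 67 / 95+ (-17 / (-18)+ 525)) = 842.50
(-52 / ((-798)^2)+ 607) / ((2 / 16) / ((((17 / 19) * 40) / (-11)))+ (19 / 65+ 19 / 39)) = 1366805355136 / 1668691815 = 819.09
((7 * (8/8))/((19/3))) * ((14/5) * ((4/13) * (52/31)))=4704/2945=1.60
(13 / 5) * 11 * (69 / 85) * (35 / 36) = 23023 / 1020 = 22.57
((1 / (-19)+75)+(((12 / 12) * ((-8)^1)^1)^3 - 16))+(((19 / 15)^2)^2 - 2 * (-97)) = -246700151 / 961875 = -256.48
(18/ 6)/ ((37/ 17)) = 1.38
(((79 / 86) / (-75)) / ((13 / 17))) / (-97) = 1343 / 8133450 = 0.00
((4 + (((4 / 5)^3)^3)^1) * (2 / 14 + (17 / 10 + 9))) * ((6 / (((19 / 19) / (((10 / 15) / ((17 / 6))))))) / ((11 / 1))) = 6685805232 / 1162109375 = 5.75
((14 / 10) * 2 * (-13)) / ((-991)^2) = -182 / 4910405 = -0.00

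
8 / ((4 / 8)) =16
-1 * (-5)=5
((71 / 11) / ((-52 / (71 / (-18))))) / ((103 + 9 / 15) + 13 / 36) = 25205 / 5351918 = 0.00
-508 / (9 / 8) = -4064 / 9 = -451.56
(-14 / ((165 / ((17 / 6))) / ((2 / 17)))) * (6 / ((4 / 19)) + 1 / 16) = -3199 / 3960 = -0.81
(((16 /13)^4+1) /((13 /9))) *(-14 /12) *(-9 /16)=1.50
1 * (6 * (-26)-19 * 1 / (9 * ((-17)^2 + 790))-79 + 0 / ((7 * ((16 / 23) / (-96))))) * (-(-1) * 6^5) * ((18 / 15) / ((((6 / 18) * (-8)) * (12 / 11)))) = 4066709328 / 5395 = 753792.28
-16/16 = -1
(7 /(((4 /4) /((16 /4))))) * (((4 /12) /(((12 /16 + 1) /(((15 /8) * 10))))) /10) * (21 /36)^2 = 245 /72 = 3.40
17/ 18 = 0.94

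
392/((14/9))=252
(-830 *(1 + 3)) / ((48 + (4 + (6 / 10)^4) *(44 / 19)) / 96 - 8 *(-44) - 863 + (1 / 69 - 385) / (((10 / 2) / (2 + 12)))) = 7254200000 / 3470566169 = 2.09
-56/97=-0.58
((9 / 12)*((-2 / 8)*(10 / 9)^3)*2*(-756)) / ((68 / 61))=348.86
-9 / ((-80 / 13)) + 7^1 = 677 / 80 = 8.46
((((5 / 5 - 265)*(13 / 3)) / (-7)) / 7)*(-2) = -2288 / 49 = -46.69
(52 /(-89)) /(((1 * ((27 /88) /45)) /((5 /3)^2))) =-572000 /2403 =-238.04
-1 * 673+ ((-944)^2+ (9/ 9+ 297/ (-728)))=890463.59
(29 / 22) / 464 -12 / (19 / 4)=-16877 / 6688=-2.52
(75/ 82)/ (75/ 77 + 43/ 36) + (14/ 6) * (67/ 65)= 135855769/ 48057945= 2.83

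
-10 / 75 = -2 / 15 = -0.13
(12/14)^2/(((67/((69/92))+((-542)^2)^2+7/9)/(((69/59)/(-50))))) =-11178/56134228272670625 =-0.00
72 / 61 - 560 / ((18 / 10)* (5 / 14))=-477592 / 549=-869.93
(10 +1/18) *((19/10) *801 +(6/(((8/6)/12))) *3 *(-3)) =208331/20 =10416.55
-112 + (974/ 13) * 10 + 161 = 10377/ 13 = 798.23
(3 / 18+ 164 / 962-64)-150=-616631 / 2886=-213.66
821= 821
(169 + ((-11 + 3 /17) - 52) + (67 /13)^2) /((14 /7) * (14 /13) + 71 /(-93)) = 35466294 /371501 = 95.47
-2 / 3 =-0.67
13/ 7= 1.86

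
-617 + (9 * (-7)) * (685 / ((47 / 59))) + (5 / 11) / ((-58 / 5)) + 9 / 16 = -13143409439 / 239888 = -54789.77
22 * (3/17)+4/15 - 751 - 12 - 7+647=-30307/255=-118.85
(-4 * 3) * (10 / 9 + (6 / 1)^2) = -1336 / 3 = -445.33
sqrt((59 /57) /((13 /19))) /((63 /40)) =40 * sqrt(2301) /2457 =0.78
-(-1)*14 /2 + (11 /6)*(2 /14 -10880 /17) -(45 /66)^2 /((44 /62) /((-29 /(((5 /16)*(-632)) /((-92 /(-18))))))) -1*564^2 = -234990974688 /736043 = -319262.56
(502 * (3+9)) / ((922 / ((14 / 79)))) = 42168 / 36419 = 1.16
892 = 892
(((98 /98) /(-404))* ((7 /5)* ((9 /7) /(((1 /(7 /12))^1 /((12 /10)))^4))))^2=466948881 /408040000000000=0.00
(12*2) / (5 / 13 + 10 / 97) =10088 / 205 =49.21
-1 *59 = -59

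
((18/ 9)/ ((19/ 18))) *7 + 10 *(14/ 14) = 442/ 19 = 23.26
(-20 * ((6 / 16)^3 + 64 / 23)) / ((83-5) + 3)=-166945 / 238464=-0.70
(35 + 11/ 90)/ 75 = 3161/ 6750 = 0.47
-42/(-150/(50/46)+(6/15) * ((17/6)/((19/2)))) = 5985/19648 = 0.30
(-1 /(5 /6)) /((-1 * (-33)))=-2 /55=-0.04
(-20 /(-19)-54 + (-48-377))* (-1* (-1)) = -9081 /19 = -477.95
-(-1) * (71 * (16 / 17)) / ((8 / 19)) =2698 / 17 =158.71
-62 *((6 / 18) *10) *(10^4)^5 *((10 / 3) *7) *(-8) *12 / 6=69440000000000000000000000 / 9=7715555555555555555555556.00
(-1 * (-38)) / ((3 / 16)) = 608 / 3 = 202.67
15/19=0.79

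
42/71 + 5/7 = 649/497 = 1.31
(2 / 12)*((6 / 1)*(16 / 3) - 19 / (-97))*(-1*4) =-2082 / 97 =-21.46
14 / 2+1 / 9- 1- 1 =46 / 9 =5.11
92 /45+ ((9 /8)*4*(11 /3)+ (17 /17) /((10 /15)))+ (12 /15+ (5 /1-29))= -142 /45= -3.16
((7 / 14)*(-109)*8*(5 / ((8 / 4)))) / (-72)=545 / 36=15.14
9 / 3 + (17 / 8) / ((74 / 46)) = 1279 / 296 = 4.32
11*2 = 22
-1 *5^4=-625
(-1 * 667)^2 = 444889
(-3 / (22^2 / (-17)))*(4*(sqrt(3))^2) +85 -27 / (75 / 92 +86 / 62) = 5113054 / 69091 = 74.00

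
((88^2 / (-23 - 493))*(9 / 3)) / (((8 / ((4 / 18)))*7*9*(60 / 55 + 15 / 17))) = -90508 / 8996589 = -0.01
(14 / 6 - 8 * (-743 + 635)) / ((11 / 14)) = 36386 / 33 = 1102.61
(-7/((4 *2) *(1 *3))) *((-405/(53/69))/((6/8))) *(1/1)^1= 21735/106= 205.05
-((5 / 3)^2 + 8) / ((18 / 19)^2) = -35017 / 2916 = -12.01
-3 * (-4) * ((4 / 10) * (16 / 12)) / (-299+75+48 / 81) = -54 / 1885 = -0.03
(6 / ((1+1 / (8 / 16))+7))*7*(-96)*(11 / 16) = -1386 / 5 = -277.20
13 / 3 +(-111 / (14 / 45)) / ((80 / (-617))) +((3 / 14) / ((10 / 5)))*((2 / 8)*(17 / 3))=2756.19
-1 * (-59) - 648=-589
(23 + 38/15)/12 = 383/180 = 2.13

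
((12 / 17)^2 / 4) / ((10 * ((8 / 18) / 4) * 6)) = 27 / 1445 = 0.02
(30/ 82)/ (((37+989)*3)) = 0.00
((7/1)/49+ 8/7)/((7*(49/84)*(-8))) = -27/686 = -0.04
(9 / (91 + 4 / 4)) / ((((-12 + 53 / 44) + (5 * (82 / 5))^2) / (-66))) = -6534 / 6793763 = -0.00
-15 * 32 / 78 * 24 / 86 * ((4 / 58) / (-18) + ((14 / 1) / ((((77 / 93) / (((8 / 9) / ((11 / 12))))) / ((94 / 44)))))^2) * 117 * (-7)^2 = -26688583521768000 / 2209136567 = -12081002.11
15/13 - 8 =-89/13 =-6.85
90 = 90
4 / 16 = 1 / 4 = 0.25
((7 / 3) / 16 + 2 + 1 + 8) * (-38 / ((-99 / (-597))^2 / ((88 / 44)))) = -402544165 / 13068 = -30803.81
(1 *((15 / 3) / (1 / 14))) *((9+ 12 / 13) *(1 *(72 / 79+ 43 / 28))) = 3491385 / 2054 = 1699.80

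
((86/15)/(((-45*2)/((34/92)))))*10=-731/3105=-0.24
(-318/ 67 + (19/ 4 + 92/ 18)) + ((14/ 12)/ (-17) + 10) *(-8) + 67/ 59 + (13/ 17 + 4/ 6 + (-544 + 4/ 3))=-1486465301/ 2419236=-614.44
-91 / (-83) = 91 / 83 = 1.10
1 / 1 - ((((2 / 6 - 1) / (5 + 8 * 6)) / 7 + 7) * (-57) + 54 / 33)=1625304 / 4081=398.26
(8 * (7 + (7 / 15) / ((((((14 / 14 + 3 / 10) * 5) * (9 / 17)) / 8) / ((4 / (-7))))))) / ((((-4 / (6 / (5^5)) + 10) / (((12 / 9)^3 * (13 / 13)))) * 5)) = -1433216 / 122806125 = -0.01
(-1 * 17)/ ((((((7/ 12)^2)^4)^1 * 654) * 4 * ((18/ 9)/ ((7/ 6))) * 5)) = -25380864/ 448830935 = -0.06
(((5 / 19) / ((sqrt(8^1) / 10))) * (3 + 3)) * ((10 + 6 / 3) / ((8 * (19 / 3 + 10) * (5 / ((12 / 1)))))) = 810 * sqrt(2) / 931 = 1.23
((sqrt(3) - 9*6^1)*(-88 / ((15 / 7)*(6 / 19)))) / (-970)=-17556 / 2425 +2926*sqrt(3) / 21825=-7.01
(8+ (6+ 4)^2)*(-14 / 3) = -504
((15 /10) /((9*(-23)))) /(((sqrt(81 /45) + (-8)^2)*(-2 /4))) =320 /1412499-sqrt(5) /470833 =0.00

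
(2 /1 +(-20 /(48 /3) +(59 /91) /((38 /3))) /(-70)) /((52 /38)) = 976531 /662480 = 1.47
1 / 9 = 0.11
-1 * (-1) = 1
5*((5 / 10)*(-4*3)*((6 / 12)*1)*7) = -105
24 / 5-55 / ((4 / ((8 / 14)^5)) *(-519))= 209418392 / 43614165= 4.80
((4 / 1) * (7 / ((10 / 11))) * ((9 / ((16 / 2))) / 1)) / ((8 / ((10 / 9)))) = 77 / 16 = 4.81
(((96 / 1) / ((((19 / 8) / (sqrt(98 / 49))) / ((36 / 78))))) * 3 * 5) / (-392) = -8640 * sqrt(2) / 12103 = -1.01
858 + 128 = 986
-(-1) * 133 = 133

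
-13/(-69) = 13/69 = 0.19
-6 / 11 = -0.55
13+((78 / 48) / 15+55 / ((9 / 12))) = 10373 / 120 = 86.44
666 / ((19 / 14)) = 9324 / 19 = 490.74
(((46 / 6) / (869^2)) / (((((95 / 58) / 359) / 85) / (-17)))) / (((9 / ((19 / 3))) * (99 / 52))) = -7196999368 / 6055636059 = -1.19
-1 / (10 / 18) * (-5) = 9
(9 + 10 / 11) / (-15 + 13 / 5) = -545 / 682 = -0.80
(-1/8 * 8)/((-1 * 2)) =1/2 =0.50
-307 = -307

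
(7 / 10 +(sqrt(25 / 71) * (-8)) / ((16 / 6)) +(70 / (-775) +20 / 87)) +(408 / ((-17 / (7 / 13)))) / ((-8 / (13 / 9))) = 85573 / 26970 - 15 * sqrt(71) / 71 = 1.39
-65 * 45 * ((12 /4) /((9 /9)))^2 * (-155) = 4080375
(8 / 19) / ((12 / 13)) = 0.46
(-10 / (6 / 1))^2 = 25 / 9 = 2.78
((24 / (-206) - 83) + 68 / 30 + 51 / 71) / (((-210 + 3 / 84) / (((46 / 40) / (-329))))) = -202170644 / 151550772675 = -0.00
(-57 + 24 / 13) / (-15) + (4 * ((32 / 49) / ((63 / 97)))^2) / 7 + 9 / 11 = 241951817122 / 47695492845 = 5.07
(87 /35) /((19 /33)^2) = 7.50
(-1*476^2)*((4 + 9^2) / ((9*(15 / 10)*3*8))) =-4814740 / 81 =-59441.23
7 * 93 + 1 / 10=6511 / 10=651.10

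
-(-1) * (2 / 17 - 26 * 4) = -1766 / 17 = -103.88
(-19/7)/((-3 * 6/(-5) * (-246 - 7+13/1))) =19/6048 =0.00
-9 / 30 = -3 / 10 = -0.30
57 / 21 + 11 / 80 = 2.85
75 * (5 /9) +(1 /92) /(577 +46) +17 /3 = 47.33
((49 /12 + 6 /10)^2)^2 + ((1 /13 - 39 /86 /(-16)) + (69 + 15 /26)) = 3990097667239 /7244640000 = 550.77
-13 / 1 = -13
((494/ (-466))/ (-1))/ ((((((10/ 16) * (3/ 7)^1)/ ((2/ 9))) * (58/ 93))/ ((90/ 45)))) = 857584/ 304065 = 2.82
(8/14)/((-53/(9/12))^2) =9/78652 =0.00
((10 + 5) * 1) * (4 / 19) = 60 / 19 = 3.16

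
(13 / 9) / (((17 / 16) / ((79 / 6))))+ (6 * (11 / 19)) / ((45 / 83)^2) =29.72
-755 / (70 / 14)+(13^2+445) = 463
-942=-942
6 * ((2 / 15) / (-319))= -4 / 1595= -0.00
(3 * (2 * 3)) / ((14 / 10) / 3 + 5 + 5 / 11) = 2970 / 977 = 3.04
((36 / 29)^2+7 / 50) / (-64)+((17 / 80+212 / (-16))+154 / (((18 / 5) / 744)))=256850304379 / 8073600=31813.60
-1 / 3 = -0.33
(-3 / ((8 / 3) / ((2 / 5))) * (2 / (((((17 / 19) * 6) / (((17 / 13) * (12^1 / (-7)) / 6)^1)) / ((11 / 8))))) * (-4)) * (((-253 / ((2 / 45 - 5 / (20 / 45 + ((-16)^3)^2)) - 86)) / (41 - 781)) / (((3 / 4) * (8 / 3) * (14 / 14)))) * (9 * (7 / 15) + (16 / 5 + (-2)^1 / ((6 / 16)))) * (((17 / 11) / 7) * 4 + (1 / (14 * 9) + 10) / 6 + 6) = 78696409412093 / 6499518319744800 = 0.01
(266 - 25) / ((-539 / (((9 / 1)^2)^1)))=-19521 / 539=-36.22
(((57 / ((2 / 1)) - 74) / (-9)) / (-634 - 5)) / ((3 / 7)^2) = -0.04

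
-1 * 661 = -661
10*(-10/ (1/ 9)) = -900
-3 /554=-0.01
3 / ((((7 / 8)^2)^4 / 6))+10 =359637898 / 5764801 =62.39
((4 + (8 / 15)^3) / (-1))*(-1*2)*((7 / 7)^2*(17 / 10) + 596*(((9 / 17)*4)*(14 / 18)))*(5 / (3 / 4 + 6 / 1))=3123162704 / 516375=6048.25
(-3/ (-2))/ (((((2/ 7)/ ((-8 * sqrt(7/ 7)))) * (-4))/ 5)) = 105/ 2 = 52.50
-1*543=-543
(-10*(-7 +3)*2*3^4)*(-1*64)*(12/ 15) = -331776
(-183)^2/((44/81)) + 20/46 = 62390447/1012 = 61650.64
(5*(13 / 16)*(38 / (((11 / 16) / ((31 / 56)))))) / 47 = 38285 / 14476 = 2.64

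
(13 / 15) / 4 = 13 / 60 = 0.22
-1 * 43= -43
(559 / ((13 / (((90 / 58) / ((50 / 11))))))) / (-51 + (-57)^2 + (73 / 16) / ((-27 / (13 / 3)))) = 2758536 / 600830555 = 0.00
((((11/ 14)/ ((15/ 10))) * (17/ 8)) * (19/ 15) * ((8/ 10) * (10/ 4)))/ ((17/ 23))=3.82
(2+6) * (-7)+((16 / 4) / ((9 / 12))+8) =-128 / 3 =-42.67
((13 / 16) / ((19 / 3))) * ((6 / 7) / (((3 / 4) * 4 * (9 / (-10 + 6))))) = -13 / 798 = -0.02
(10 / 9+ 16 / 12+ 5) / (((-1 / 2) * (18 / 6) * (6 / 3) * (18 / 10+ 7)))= -335 / 1188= -0.28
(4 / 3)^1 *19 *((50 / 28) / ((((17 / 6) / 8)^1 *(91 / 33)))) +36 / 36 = 512429 / 10829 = 47.32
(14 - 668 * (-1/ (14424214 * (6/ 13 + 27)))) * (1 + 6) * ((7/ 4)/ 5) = 9011528782/ 262726755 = 34.30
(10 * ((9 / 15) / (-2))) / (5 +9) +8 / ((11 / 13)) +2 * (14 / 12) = 5347 / 462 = 11.57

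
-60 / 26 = -30 / 13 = -2.31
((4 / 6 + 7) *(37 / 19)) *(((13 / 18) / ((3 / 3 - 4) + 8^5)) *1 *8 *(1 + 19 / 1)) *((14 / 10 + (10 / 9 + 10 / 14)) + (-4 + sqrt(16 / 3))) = -43189952 / 1058932035 + 708032 *sqrt(3) / 10085067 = 0.08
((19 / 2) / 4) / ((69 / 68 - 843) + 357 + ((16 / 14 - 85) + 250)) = -2261 / 303538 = -0.01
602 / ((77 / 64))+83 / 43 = 237585 / 473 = 502.29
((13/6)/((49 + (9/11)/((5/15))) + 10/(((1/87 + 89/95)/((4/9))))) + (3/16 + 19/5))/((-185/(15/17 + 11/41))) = -468876459579/18724263341800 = -0.03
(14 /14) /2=1 /2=0.50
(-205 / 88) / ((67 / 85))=-17425 / 5896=-2.96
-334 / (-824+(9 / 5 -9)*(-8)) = 835 / 1916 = 0.44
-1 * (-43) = 43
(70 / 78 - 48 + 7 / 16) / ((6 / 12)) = -29119 / 312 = -93.33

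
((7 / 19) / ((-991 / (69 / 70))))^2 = 4761 / 35453124100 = 0.00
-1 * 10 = -10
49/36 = 1.36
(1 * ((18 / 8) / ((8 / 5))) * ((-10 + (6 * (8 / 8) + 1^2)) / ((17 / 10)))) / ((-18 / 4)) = 75 / 136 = 0.55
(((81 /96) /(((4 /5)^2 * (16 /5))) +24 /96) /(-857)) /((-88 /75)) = 36975 /56164352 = 0.00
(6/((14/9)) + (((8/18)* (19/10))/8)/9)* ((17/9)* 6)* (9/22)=745841/41580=17.94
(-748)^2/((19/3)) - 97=88245.74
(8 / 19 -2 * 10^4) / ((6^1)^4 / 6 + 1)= -379992 / 4123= -92.16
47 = 47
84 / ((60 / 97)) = 679 / 5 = 135.80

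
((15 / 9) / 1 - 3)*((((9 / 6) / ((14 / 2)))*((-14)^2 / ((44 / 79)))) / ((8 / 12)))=-1659 / 11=-150.82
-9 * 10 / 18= -5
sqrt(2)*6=6*sqrt(2)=8.49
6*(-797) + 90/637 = -3046044/637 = -4781.86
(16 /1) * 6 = 96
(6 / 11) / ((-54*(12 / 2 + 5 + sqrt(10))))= -1 / 999 + sqrt(10) / 10989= -0.00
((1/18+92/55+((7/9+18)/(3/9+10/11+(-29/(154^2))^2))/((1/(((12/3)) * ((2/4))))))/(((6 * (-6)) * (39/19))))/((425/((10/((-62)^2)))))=-1260126873250591/476046294518398546800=-0.00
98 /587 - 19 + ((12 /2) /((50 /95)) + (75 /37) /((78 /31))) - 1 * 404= -1159394247 /2823470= -410.63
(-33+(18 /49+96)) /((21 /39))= 40365 /343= 117.68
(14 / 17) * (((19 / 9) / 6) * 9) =133 / 51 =2.61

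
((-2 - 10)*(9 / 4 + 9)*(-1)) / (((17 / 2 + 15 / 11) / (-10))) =-29700 / 217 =-136.87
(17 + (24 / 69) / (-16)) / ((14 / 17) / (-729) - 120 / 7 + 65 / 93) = -2100328461 / 2034368078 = -1.03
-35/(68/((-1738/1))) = 30415/34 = 894.56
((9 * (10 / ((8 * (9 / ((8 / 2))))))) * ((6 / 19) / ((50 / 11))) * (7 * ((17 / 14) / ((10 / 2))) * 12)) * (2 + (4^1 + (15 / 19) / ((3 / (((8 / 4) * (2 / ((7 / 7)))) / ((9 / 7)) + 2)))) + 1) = 533698 / 9025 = 59.14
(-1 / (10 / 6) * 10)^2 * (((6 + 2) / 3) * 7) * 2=1344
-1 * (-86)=86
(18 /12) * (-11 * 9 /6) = -99 /4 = -24.75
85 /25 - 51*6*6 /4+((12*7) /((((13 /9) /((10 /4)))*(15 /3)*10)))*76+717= 6271 /13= 482.38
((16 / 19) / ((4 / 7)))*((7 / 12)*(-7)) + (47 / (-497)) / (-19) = -170330 / 28329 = -6.01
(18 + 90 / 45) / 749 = 20 / 749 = 0.03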